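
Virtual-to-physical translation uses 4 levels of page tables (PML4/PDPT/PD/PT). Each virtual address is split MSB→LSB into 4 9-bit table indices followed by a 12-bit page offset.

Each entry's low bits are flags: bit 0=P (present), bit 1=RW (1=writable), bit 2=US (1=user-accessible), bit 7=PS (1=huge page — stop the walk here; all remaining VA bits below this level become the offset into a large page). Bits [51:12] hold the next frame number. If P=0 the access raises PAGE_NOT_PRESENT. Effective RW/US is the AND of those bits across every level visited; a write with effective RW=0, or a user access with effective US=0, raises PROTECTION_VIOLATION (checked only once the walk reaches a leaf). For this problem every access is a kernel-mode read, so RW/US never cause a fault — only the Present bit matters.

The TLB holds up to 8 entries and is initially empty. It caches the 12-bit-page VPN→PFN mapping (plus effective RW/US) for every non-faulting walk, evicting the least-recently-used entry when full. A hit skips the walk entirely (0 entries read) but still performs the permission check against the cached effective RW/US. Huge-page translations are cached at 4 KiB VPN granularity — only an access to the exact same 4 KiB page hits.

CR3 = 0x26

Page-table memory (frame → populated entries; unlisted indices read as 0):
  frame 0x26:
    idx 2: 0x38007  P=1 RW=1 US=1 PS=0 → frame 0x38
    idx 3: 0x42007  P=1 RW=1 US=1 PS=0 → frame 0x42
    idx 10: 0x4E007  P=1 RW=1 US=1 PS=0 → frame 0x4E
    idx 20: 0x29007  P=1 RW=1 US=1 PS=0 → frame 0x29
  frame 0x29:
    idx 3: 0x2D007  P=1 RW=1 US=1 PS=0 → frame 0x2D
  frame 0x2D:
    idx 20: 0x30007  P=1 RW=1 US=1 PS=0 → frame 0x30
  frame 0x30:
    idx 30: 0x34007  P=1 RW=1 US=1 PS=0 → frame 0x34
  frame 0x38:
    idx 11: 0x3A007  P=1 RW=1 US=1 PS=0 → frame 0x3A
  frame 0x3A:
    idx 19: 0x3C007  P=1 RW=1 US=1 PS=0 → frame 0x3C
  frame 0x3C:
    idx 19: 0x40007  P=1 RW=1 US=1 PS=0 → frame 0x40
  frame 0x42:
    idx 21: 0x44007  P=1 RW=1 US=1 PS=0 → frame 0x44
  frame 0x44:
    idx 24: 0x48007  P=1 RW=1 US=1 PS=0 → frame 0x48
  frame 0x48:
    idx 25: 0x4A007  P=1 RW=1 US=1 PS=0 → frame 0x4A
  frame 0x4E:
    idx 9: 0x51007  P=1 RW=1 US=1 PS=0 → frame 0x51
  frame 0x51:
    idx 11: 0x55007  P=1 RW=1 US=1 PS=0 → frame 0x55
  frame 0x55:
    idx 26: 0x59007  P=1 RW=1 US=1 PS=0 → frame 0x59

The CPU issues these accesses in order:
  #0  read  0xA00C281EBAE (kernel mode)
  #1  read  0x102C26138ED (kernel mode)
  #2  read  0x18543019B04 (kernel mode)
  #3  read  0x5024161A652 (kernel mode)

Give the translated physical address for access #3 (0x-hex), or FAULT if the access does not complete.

Per-access translation:
#0 VA=0xA00C281EBAE (r,kernel):
  [0] read 0x26 idx=20: raw=0x29007 flags P=1 W=1 U=1 S=0
  [1] read 0x29 idx=3: raw=0x2D007 flags P=1 W=1 U=1 S=0
  [2] read 0x2D idx=20: raw=0x30007 flags P=1 W=1 U=1 S=0
  [3] read 0x30 idx=30: raw=0x34007 flags P=1 W=1 U=1 S=0
  → PA=0x34BAE  (4 entries read)
#1 VA=0x102C26138ED (r,kernel):
  [0] read 0x26 idx=2: raw=0x38007 flags P=1 W=1 U=1 S=0
  [1] read 0x38 idx=11: raw=0x3A007 flags P=1 W=1 U=1 S=0
  [2] read 0x3A idx=19: raw=0x3C007 flags P=1 W=1 U=1 S=0
  [3] read 0x3C idx=19: raw=0x40007 flags P=1 W=1 U=1 S=0
  → PA=0x408ED  (4 entries read)
#2 VA=0x18543019B04 (r,kernel):
  [0] read 0x26 idx=3: raw=0x42007 flags P=1 W=1 U=1 S=0
  [1] read 0x42 idx=21: raw=0x44007 flags P=1 W=1 U=1 S=0
  [2] read 0x44 idx=24: raw=0x48007 flags P=1 W=1 U=1 S=0
  [3] read 0x48 idx=25: raw=0x4A007 flags P=1 W=1 U=1 S=0
  → PA=0x4AB04  (4 entries read)
#3 VA=0x5024161A652 (r,kernel):
  [0] read 0x26 idx=10: raw=0x4E007 flags P=1 W=1 U=1 S=0
  [1] read 0x4E idx=9: raw=0x51007 flags P=1 W=1 U=1 S=0
  [2] read 0x51 idx=11: raw=0x55007 flags P=1 W=1 U=1 S=0
  [3] read 0x55 idx=26: raw=0x59007 flags P=1 W=1 U=1 S=0
  → PA=0x59652  (4 entries read)

Access #3 PA: 0x59652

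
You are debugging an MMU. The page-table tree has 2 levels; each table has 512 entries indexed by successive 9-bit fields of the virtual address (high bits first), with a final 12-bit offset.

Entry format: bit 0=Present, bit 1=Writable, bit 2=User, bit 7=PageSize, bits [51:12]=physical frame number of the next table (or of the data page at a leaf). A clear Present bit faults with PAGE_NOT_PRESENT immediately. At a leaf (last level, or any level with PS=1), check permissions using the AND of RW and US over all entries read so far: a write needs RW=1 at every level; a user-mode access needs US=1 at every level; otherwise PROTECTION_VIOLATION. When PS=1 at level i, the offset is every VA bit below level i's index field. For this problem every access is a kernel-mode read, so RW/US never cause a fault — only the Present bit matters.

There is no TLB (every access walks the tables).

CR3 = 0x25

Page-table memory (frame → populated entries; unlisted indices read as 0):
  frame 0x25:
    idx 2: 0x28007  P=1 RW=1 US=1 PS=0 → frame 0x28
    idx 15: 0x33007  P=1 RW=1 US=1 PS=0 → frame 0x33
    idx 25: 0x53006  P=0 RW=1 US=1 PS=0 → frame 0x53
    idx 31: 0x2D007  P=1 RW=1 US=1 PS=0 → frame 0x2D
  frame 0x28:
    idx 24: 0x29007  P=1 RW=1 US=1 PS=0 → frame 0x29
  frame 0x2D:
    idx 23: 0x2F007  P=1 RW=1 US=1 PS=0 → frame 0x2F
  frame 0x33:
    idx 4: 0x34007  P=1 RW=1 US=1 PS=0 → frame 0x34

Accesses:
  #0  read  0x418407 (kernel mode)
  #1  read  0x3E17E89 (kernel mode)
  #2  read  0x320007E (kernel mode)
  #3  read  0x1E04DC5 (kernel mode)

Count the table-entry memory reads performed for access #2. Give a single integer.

Trace:
#0 VA=0x418407 (r,kernel):
  lvl0: tbl 0x25, slot 2 ⇒ 0x28007 (P1/RW1/US1/PS0)
  lvl1: tbl 0x28, slot 24 ⇒ 0x29007 (P1/RW1/US1/PS0)
  → PA=0x29407  (2 entries read)
#1 VA=0x3E17E89 (r,kernel):
  lvl0: tbl 0x25, slot 31 ⇒ 0x2D007 (P1/RW1/US1/PS0)
  lvl1: tbl 0x2D, slot 23 ⇒ 0x2F007 (P1/RW1/US1/PS0)
  → PA=0x2FE89  (2 entries read)
#2 VA=0x320007E (r,kernel):
  lvl0: tbl 0x25, slot 25 ⇒ 0x53006 (P0/RW1/US1/PS0)
  → PAGE_NOT_PRESENT  (1 entries read)
#3 VA=0x1E04DC5 (r,kernel):
  lvl0: tbl 0x25, slot 15 ⇒ 0x33007 (P1/RW1/US1/PS0)
  lvl1: tbl 0x33, slot 4 ⇒ 0x34007 (P1/RW1/US1/PS0)
  → PA=0x34DC5  (2 entries read)

Entries read for #2: 1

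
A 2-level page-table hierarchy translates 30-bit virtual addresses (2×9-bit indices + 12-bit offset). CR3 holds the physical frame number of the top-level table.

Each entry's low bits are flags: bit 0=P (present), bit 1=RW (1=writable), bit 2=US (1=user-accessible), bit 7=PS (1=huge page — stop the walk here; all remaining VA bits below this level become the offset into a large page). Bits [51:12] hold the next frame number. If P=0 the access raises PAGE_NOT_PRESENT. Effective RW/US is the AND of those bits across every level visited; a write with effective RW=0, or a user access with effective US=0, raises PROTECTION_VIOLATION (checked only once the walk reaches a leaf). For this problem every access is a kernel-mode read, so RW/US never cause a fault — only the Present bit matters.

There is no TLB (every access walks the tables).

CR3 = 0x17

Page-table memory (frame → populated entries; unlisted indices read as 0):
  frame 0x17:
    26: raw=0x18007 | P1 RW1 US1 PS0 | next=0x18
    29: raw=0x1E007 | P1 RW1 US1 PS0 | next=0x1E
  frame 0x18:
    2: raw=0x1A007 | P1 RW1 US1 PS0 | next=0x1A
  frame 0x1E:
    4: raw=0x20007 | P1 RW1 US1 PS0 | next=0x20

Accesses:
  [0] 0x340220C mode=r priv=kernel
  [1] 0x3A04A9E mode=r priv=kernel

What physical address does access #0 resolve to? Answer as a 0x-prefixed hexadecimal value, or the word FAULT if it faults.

Per-access translation:
#0 VA=0x340220C (r,kernel):
  lvl0: tbl 0x17, slot 26 ⇒ 0x18007 (P1/RW1/US1/PS0)
  lvl1: tbl 0x18, slot 2 ⇒ 0x1A007 (P1/RW1/US1/PS0)
  ✓ 0x1A20C  — 2 lookups
#1 VA=0x3A04A9E (r,kernel):
  lvl0: tbl 0x17, slot 29 ⇒ 0x1E007 (P1/RW1/US1/PS0)
  lvl1: tbl 0x1E, slot 4 ⇒ 0x20007 (P1/RW1/US1/PS0)
  ✓ 0x20A9E  — 2 lookups

Access #0 PA: 0x1A20C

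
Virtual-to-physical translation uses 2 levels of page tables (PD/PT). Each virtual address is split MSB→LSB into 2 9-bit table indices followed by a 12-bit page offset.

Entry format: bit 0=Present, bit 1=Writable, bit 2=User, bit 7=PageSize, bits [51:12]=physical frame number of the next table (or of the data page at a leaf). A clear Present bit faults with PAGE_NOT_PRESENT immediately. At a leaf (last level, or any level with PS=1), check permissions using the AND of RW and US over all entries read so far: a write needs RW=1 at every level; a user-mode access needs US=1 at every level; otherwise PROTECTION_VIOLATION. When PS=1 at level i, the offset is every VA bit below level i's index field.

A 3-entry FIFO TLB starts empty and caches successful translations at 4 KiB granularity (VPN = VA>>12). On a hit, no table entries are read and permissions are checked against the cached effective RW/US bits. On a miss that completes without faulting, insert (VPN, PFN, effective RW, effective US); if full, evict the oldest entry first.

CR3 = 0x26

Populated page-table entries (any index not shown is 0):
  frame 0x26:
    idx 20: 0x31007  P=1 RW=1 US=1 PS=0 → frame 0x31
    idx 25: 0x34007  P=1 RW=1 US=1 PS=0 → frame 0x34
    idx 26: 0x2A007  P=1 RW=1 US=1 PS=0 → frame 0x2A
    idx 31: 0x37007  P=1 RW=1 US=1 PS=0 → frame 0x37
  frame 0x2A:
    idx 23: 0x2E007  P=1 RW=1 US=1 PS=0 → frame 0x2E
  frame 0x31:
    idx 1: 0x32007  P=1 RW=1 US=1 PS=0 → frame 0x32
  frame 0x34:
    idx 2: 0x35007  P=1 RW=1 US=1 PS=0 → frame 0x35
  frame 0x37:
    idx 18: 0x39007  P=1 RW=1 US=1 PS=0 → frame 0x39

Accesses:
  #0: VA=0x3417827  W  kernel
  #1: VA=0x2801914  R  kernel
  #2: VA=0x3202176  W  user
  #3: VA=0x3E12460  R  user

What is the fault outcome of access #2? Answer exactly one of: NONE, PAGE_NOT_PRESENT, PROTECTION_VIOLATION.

Per-access translation:
#0 VA=0x3417827 (w,kernel):
  L0 @0x26[26] → 0x2A007  P=1,RW=1,US=1,PS=0
  L1 @0x2A[23] → 0x2E007  P=1,RW=1,US=1,PS=0
  ⇒ phys 0x2E827  [2 reads]
#1 VA=0x2801914 (r,kernel):
  L0 @0x26[20] → 0x31007  P=1,RW=1,US=1,PS=0
  L1 @0x31[1] → 0x32007  P=1,RW=1,US=1,PS=0
  ⇒ phys 0x32914  [2 reads]
#2 VA=0x3202176 (w,user):
  L0 @0x26[25] → 0x34007  P=1,RW=1,US=1,PS=0
  L1 @0x34[2] → 0x35007  P=1,RW=1,US=1,PS=0
  ⇒ phys 0x35176  [2 reads]
#3 VA=0x3E12460 (r,user):
  L0 @0x26[31] → 0x37007  P=1,RW=1,US=1,PS=0
  L1 @0x37[18] → 0x39007  P=1,RW=1,US=1,PS=0
  ⇒ phys 0x39460  [2 reads]

Access #2 fault: NONE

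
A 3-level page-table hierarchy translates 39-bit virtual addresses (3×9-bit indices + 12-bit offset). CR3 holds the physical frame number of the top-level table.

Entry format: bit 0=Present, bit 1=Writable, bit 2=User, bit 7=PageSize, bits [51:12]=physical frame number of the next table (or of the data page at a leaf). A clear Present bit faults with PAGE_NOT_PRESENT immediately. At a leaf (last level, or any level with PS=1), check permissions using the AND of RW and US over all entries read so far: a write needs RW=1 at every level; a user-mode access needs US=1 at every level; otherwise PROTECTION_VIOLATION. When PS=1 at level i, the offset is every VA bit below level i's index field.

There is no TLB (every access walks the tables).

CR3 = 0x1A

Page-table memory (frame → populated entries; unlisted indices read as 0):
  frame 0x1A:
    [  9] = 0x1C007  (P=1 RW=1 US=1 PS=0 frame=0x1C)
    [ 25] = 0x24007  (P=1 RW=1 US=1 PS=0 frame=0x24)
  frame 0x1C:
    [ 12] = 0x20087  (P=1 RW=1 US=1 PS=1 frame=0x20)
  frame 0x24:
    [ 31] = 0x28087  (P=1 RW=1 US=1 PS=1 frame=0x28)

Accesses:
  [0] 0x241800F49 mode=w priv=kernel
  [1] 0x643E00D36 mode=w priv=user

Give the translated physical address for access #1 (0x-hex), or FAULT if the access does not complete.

Trace:
#0 VA=0x241800F49 (w,kernel):
  L0: frame=0x1A idx=9 entry=0x1C007 [P=1 RW=1 US=1 PS=0]
  L1: frame=0x1C idx=12 entry=0x20087 [P=1 RW=1 US=1 PS=1]
  ✓ 0x20F49 (huge @L1)  — 2 lookups
#1 VA=0x643E00D36 (w,user):
  L0: frame=0x1A idx=25 entry=0x24007 [P=1 RW=1 US=1 PS=0]
  L1: frame=0x24 idx=31 entry=0x28087 [P=1 RW=1 US=1 PS=1]
  ✓ 0x28D36 (huge @L1)  — 2 lookups

Access #1 PA: 0x28D36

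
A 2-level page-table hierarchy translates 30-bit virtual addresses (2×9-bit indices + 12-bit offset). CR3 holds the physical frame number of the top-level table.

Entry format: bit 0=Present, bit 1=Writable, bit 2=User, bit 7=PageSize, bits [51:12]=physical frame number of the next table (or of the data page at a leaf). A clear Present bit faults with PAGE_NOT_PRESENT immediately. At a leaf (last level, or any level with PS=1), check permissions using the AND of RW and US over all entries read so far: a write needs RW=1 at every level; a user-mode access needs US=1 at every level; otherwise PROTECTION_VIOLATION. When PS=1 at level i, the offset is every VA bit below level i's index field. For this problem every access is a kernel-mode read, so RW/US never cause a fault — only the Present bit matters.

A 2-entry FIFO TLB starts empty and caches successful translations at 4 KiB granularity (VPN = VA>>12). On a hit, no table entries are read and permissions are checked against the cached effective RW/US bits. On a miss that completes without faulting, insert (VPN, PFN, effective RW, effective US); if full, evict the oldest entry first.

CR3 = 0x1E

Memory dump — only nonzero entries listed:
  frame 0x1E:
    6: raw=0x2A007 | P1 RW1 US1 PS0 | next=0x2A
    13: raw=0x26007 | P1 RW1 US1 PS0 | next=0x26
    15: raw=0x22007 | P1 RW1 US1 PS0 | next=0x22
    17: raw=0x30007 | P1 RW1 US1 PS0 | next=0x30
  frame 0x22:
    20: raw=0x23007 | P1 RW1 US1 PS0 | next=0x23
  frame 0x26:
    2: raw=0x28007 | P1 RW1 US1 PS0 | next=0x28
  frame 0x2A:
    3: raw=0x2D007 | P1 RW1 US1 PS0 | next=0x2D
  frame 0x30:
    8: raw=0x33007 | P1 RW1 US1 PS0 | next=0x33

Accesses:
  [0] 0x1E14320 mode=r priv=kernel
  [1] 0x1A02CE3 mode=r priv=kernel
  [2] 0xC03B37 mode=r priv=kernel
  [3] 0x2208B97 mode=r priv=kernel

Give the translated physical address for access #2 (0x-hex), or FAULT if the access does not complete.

Trace:
#0 VA=0x1E14320 (r,kernel):
  [0] read 0x1E idx=15: raw=0x22007 flags P=1 W=1 U=1 S=0
  [1] read 0x22 idx=20: raw=0x23007 flags P=1 W=1 U=1 S=0
  ✓ 0x23320  — 2 lookups
#1 VA=0x1A02CE3 (r,kernel):
  [0] read 0x1E idx=13: raw=0x26007 flags P=1 W=1 U=1 S=0
  [1] read 0x26 idx=2: raw=0x28007 flags P=1 W=1 U=1 S=0
  ✓ 0x28CE3  — 2 lookups
#2 VA=0xC03B37 (r,kernel):
  [0] read 0x1E idx=6: raw=0x2A007 flags P=1 W=1 U=1 S=0
  [1] read 0x2A idx=3: raw=0x2D007 flags P=1 W=1 U=1 S=0
  ✓ 0x2DB37  — 2 lookups
#3 VA=0x2208B97 (r,kernel):
  [0] read 0x1E idx=17: raw=0x30007 flags P=1 W=1 U=1 S=0
  [1] read 0x30 idx=8: raw=0x33007 flags P=1 W=1 U=1 S=0
  ✓ 0x33B97  — 2 lookups

Access #2 PA: 0x2DB37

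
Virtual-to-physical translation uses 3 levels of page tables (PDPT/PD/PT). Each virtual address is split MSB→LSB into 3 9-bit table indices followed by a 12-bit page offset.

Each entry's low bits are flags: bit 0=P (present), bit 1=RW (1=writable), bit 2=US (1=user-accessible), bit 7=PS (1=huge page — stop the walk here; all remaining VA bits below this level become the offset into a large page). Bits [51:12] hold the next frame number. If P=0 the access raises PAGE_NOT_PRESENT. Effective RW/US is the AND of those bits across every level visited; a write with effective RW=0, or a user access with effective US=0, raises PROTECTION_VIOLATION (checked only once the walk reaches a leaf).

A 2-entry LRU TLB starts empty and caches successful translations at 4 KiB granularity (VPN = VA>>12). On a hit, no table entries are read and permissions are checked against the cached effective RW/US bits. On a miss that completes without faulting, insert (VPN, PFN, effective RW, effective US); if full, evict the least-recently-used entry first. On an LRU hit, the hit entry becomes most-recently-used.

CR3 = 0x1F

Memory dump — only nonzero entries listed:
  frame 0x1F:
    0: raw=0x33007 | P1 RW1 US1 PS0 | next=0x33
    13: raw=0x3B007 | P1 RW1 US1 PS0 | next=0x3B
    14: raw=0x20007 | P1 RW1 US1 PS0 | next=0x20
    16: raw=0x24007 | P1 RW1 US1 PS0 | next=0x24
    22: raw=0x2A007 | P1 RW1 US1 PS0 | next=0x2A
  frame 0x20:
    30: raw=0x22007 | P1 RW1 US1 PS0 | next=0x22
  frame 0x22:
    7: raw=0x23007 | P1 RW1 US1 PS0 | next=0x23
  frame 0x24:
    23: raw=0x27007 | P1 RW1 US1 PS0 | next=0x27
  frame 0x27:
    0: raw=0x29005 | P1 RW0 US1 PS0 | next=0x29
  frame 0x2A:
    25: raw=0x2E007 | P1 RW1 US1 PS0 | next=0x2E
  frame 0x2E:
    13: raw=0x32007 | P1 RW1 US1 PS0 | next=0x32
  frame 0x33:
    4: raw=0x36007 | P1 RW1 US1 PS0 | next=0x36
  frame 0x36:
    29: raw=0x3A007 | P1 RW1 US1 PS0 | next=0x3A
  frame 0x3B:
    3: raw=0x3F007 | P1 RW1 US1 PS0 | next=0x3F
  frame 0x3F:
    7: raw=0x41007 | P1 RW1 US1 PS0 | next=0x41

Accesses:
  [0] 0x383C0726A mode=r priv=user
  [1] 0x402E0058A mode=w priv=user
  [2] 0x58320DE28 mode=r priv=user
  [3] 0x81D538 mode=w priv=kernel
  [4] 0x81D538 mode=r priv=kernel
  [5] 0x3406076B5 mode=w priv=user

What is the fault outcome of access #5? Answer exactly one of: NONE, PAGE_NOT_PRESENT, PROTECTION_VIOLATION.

Per-access translation:
#0 VA=0x383C0726A (r,user):
  L0 @0x1F[14] → 0x20007  P=1,RW=1,US=1,PS=0
  L1 @0x20[30] → 0x22007  P=1,RW=1,US=1,PS=0
  L2 @0x22[7] → 0x23007  P=1,RW=1,US=1,PS=0
  → PA=0x2326A  (3 entries read)
#1 VA=0x402E0058A (w,user):
  L0 @0x1F[16] → 0x24007  P=1,RW=1,US=1,PS=0
  L1 @0x24[23] → 0x27007  P=1,RW=1,US=1,PS=0
  L2 @0x27[0] → 0x29005  P=1,RW=0,US=1,PS=0
  ⇒ fault: PROTECTION_VIOLATION  — 3 lookups
#2 VA=0x58320DE28 (r,user):
  L0 @0x1F[22] → 0x2A007  P=1,RW=1,US=1,PS=0
  L1 @0x2A[25] → 0x2E007  P=1,RW=1,US=1,PS=0
  L2 @0x2E[13] → 0x32007  P=1,RW=1,US=1,PS=0
  → PA=0x32E28  (3 entries read)
#3 VA=0x81D538 (w,kernel):
  L0 @0x1F[0] → 0x33007  P=1,RW=1,US=1,PS=0
  L1 @0x33[4] → 0x36007  P=1,RW=1,US=1,PS=0
  L2 @0x36[29] → 0x3A007  P=1,RW=1,US=1,PS=0
  → PA=0x3A538  (3 entries read)
#4 VA=0x81D538 (r,kernel):
  TLB hit vpn=0x81D → PA=0x3A538
#5 VA=0x3406076B5 (w,user):
  L0 @0x1F[13] → 0x3B007  P=1,RW=1,US=1,PS=0
  L1 @0x3B[3] → 0x3F007  P=1,RW=1,US=1,PS=0
  L2 @0x3F[7] → 0x41007  P=1,RW=1,US=1,PS=0
  → PA=0x416B5  (3 entries read)

Access #5 fault: NONE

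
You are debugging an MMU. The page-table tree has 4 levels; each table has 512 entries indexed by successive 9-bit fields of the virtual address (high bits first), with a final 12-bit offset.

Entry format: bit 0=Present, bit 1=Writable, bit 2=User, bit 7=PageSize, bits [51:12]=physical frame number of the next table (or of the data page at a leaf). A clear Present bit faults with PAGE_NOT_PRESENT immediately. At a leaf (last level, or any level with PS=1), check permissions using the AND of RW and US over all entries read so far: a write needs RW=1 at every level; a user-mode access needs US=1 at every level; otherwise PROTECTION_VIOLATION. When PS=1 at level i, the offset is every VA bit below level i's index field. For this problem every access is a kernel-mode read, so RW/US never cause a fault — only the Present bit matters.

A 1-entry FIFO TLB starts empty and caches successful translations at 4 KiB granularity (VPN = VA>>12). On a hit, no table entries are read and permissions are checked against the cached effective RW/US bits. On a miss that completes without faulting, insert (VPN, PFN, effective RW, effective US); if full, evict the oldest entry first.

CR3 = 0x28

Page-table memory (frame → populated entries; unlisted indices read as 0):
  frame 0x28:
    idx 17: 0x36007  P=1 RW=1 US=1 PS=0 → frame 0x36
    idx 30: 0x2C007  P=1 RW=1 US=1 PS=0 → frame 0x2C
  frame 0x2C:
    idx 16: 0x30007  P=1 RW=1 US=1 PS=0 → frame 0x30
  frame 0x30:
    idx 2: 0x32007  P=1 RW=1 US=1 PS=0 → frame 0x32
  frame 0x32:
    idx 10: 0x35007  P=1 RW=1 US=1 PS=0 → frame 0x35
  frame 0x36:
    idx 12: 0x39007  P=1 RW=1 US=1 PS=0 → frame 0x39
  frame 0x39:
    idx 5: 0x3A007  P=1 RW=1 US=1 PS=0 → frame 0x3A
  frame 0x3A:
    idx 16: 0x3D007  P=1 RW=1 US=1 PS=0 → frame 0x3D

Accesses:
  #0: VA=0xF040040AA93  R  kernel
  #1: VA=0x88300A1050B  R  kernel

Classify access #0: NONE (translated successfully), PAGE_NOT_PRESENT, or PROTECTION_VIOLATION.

Trace:
#0 VA=0xF040040AA93 (r,kernel):
  [0] read 0x28 idx=30: raw=0x2C007 flags P=1 W=1 U=1 S=0
  [1] read 0x2C idx=16: raw=0x30007 flags P=1 W=1 U=1 S=0
  [2] read 0x30 idx=2: raw=0x32007 flags P=1 W=1 U=1 S=0
  [3] read 0x32 idx=10: raw=0x35007 flags P=1 W=1 U=1 S=0
  → PA=0x35A93  (4 entries read)
#1 VA=0x88300A1050B (r,kernel):
  [0] read 0x28 idx=17: raw=0x36007 flags P=1 W=1 U=1 S=0
  [1] read 0x36 idx=12: raw=0x39007 flags P=1 W=1 U=1 S=0
  [2] read 0x39 idx=5: raw=0x3A007 flags P=1 W=1 U=1 S=0
  [3] read 0x3A idx=16: raw=0x3D007 flags P=1 W=1 U=1 S=0
  → PA=0x3D50B  (4 entries read)

Access #0 fault: NONE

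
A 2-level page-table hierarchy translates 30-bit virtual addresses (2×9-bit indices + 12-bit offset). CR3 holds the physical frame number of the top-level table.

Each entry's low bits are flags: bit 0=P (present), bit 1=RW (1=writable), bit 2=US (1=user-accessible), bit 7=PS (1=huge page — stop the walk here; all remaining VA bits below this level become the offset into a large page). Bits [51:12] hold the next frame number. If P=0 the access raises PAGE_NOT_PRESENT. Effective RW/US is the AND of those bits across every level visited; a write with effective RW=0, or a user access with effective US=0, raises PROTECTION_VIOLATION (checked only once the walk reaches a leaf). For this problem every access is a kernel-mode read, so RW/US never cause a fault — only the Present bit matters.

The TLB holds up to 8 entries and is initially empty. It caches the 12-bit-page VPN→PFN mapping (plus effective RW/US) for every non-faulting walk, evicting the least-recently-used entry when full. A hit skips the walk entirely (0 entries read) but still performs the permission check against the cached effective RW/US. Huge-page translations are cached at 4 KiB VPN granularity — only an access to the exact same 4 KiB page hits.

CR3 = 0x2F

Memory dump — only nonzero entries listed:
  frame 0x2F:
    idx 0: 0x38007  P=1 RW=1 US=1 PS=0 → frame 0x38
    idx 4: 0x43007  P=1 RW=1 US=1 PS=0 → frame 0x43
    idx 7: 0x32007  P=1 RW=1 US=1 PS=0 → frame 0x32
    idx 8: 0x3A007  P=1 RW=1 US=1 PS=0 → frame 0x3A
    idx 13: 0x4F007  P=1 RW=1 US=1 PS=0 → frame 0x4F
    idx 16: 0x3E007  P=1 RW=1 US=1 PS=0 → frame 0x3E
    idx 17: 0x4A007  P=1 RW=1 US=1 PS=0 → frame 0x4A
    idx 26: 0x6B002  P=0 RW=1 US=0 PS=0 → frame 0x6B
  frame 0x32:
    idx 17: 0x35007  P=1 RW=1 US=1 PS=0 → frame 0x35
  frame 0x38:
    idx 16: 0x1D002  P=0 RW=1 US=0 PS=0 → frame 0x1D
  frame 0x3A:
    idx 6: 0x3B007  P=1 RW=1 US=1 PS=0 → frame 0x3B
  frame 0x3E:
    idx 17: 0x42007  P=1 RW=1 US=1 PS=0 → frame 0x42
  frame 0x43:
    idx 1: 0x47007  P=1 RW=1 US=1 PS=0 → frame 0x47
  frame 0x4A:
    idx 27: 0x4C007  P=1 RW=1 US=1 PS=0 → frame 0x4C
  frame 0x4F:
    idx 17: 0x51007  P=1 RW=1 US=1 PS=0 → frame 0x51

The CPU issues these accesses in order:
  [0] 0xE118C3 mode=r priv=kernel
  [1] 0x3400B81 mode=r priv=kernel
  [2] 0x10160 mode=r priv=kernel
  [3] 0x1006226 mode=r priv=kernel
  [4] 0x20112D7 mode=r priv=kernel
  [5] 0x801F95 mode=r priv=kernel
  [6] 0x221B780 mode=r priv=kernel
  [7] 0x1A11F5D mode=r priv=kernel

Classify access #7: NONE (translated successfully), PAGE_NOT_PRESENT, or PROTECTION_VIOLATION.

Per-access translation:
#0 VA=0xE118C3 (r,kernel):
  lvl0: tbl 0x2F, slot 7 ⇒ 0x32007 (P1/RW1/US1/PS0)
  lvl1: tbl 0x32, slot 17 ⇒ 0x35007 (P1/RW1/US1/PS0)
  → PA=0x358C3  (2 entries read)
#1 VA=0x3400B81 (r,kernel):
  lvl0: tbl 0x2F, slot 26 ⇒ 0x6B002 (P0/RW1/US0/PS0)
  → PAGE_NOT_PRESENT  (1 entries read)
#2 VA=0x10160 (r,kernel):
  lvl0: tbl 0x2F, slot 0 ⇒ 0x38007 (P1/RW1/US1/PS0)
  lvl1: tbl 0x38, slot 16 ⇒ 0x1D002 (P0/RW1/US0/PS0)
  → PAGE_NOT_PRESENT  (2 entries read)
#3 VA=0x1006226 (r,kernel):
  lvl0: tbl 0x2F, slot 8 ⇒ 0x3A007 (P1/RW1/US1/PS0)
  lvl1: tbl 0x3A, slot 6 ⇒ 0x3B007 (P1/RW1/US1/PS0)
  → PA=0x3B226  (2 entries read)
#4 VA=0x20112D7 (r,kernel):
  lvl0: tbl 0x2F, slot 16 ⇒ 0x3E007 (P1/RW1/US1/PS0)
  lvl1: tbl 0x3E, slot 17 ⇒ 0x42007 (P1/RW1/US1/PS0)
  → PA=0x422D7  (2 entries read)
#5 VA=0x801F95 (r,kernel):
  lvl0: tbl 0x2F, slot 4 ⇒ 0x43007 (P1/RW1/US1/PS0)
  lvl1: tbl 0x43, slot 1 ⇒ 0x47007 (P1/RW1/US1/PS0)
  → PA=0x47F95  (2 entries read)
#6 VA=0x221B780 (r,kernel):
  lvl0: tbl 0x2F, slot 17 ⇒ 0x4A007 (P1/RW1/US1/PS0)
  lvl1: tbl 0x4A, slot 27 ⇒ 0x4C007 (P1/RW1/US1/PS0)
  → PA=0x4C780  (2 entries read)
#7 VA=0x1A11F5D (r,kernel):
  lvl0: tbl 0x2F, slot 13 ⇒ 0x4F007 (P1/RW1/US1/PS0)
  lvl1: tbl 0x4F, slot 17 ⇒ 0x51007 (P1/RW1/US1/PS0)
  → PA=0x51F5D  (2 entries read)

Access #7 fault: NONE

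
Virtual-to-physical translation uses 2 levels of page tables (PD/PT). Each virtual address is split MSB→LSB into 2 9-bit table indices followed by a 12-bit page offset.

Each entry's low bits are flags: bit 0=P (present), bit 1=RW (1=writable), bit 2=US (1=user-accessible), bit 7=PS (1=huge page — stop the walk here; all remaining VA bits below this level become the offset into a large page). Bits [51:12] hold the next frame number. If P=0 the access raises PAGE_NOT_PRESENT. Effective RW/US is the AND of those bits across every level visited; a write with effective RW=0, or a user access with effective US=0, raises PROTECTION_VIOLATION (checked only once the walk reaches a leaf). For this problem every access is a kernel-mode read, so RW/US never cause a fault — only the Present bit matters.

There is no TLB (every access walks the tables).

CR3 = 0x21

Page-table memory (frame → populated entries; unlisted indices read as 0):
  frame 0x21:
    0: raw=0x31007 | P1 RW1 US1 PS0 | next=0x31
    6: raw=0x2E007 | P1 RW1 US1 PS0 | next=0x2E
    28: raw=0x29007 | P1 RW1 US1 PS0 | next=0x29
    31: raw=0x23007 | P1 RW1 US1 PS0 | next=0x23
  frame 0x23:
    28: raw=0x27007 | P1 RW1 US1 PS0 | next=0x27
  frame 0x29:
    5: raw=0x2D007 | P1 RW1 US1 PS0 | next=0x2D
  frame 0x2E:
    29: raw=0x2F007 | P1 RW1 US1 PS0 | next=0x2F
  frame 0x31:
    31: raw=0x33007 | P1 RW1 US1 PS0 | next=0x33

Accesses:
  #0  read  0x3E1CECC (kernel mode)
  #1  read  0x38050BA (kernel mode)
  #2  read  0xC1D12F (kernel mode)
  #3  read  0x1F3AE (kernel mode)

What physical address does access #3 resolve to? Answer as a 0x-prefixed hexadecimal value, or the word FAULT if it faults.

Walk each access:
#0 VA=0x3E1CECC (r,kernel):
  lvl0: tbl 0x21, slot 31 ⇒ 0x23007 (P1/RW1/US1/PS0)
  lvl1: tbl 0x23, slot 28 ⇒ 0x27007 (P1/RW1/US1/PS0)
  ⇒ phys 0x27ECC  [2 reads]
#1 VA=0x38050BA (r,kernel):
  lvl0: tbl 0x21, slot 28 ⇒ 0x29007 (P1/RW1/US1/PS0)
  lvl1: tbl 0x29, slot 5 ⇒ 0x2D007 (P1/RW1/US1/PS0)
  ⇒ phys 0x2D0BA  [2 reads]
#2 VA=0xC1D12F (r,kernel):
  lvl0: tbl 0x21, slot 6 ⇒ 0x2E007 (P1/RW1/US1/PS0)
  lvl1: tbl 0x2E, slot 29 ⇒ 0x2F007 (P1/RW1/US1/PS0)
  ⇒ phys 0x2F12F  [2 reads]
#3 VA=0x1F3AE (r,kernel):
  lvl0: tbl 0x21, slot 0 ⇒ 0x31007 (P1/RW1/US1/PS0)
  lvl1: tbl 0x31, slot 31 ⇒ 0x33007 (P1/RW1/US1/PS0)
  ⇒ phys 0x333AE  [2 reads]

Access #3 PA: 0x333AE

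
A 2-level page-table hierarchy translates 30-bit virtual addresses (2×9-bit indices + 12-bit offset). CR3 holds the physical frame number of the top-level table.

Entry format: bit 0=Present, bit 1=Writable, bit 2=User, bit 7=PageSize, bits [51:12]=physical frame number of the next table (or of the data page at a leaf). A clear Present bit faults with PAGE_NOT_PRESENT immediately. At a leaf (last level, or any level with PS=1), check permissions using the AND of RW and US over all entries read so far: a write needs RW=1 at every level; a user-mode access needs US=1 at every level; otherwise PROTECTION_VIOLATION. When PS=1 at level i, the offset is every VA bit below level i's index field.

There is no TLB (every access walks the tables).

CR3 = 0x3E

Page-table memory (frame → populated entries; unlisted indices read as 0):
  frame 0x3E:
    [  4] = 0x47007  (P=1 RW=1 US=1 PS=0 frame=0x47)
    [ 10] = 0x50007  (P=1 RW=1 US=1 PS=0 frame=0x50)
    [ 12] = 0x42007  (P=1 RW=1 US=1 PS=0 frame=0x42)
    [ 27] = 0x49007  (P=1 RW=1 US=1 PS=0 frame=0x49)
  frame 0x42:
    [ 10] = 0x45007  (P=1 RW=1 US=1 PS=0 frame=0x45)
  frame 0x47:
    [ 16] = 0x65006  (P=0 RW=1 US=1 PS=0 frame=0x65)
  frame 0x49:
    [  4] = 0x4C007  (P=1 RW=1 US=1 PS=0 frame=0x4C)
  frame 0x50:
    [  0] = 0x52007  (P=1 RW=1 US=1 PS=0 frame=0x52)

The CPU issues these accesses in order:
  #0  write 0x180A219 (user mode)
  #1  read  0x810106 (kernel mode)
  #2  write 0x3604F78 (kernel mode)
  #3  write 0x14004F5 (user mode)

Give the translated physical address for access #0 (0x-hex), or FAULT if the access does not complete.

Walk each access:
#0 VA=0x180A219 (w,user):
  [0] read 0x3E idx=12: raw=0x42007 flags P=1 W=1 U=1 S=0
  [1] read 0x42 idx=10: raw=0x45007 flags P=1 W=1 U=1 S=0
  ⇒ phys 0x45219  [2 reads]
#1 VA=0x810106 (r,kernel):
  [0] read 0x3E idx=4: raw=0x47007 flags P=1 W=1 U=1 S=0
  [1] read 0x47 idx=16: raw=0x65006 flags P=0 W=1 U=1 S=0
  → PAGE_NOT_PRESENT  (2 entries read)
#2 VA=0x3604F78 (w,kernel):
  [0] read 0x3E idx=27: raw=0x49007 flags P=1 W=1 U=1 S=0
  [1] read 0x49 idx=4: raw=0x4C007 flags P=1 W=1 U=1 S=0
  ⇒ phys 0x4CF78  [2 reads]
#3 VA=0x14004F5 (w,user):
  [0] read 0x3E idx=10: raw=0x50007 flags P=1 W=1 U=1 S=0
  [1] read 0x50 idx=0: raw=0x52007 flags P=1 W=1 U=1 S=0
  ⇒ phys 0x524F5  [2 reads]

Access #0 PA: 0x45219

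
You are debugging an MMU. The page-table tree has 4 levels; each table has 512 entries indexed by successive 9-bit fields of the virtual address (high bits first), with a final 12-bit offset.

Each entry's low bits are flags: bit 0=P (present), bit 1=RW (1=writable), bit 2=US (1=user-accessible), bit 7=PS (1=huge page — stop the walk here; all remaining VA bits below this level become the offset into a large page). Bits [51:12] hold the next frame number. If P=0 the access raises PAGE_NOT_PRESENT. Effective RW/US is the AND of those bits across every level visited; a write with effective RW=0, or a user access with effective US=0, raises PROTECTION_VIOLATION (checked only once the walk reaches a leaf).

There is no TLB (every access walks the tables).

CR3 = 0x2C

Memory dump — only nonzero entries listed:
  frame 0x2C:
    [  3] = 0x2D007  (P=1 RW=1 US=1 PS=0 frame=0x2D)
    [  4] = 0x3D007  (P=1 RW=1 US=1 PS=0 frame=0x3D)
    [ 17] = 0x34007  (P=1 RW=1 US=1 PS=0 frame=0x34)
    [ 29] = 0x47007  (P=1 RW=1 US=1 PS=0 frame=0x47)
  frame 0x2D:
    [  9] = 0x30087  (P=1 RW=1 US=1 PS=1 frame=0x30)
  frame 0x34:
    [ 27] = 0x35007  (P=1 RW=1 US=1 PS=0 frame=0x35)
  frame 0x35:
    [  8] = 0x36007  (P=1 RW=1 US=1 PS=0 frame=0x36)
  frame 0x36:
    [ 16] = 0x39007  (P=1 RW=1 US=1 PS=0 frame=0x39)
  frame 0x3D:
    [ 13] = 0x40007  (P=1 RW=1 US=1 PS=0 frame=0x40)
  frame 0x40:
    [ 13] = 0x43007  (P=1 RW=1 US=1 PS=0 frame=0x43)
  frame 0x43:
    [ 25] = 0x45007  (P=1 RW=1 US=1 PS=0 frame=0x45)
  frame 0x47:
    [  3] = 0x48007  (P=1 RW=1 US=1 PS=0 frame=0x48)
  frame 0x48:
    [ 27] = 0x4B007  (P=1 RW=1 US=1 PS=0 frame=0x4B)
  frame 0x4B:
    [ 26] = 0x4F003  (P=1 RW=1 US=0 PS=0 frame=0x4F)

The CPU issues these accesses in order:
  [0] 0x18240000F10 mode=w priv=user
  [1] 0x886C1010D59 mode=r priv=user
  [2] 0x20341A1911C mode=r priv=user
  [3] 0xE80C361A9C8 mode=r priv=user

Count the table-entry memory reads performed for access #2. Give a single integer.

Per-access translation:
#0 VA=0x18240000F10 (w,user):
  L0: frame=0x2C idx=3 entry=0x2D007 [P=1 RW=1 US=1 PS=0]
  L1: frame=0x2D idx=9 entry=0x30087 [P=1 RW=1 US=1 PS=1]
  → PA=0x30F10 (huge @L1)  (2 entries read)
#1 VA=0x886C1010D59 (r,user):
  L0: frame=0x2C idx=17 entry=0x34007 [P=1 RW=1 US=1 PS=0]
  L1: frame=0x34 idx=27 entry=0x35007 [P=1 RW=1 US=1 PS=0]
  L2: frame=0x35 idx=8 entry=0x36007 [P=1 RW=1 US=1 PS=0]
  L3: frame=0x36 idx=16 entry=0x39007 [P=1 RW=1 US=1 PS=0]
  → PA=0x39D59  (4 entries read)
#2 VA=0x20341A1911C (r,user):
  L0: frame=0x2C idx=4 entry=0x3D007 [P=1 RW=1 US=1 PS=0]
  L1: frame=0x3D idx=13 entry=0x40007 [P=1 RW=1 US=1 PS=0]
  L2: frame=0x40 idx=13 entry=0x43007 [P=1 RW=1 US=1 PS=0]
  L3: frame=0x43 idx=25 entry=0x45007 [P=1 RW=1 US=1 PS=0]
  → PA=0x4511C  (4 entries read)
#3 VA=0xE80C361A9C8 (r,user):
  L0: frame=0x2C idx=29 entry=0x47007 [P=1 RW=1 US=1 PS=0]
  L1: frame=0x47 idx=3 entry=0x48007 [P=1 RW=1 US=1 PS=0]
  L2: frame=0x48 idx=27 entry=0x4B007 [P=1 RW=1 US=1 PS=0]
  L3: frame=0x4B idx=26 entry=0x4F003 [P=1 RW=1 US=0 PS=0]
  ⇒ fault: PROTECTION_VIOLATION  — 4 lookups

Entries read for #2: 4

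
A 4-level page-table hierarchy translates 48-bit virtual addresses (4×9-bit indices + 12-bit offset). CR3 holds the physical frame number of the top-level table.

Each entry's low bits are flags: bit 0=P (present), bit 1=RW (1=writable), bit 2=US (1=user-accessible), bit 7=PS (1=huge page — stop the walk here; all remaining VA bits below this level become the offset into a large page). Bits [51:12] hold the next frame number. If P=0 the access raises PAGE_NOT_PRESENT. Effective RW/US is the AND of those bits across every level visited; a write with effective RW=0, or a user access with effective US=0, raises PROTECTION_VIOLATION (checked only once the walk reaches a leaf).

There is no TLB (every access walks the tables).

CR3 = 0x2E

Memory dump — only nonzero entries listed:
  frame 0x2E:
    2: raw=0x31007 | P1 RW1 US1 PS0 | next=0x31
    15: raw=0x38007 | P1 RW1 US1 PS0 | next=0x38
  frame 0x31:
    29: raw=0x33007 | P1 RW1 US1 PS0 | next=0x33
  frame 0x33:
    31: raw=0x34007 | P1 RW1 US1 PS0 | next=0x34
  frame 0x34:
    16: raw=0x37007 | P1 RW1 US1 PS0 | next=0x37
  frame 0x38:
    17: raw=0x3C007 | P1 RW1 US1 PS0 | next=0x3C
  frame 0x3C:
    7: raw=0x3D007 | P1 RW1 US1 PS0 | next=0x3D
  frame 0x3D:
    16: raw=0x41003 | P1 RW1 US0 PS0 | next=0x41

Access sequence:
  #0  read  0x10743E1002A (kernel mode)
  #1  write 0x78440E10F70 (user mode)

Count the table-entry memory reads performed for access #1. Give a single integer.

Trace:
#0 VA=0x10743E1002A (r,kernel):
  L0 @0x2E[2] → 0x31007  P=1,RW=1,US=1,PS=0
  L1 @0x31[29] → 0x33007  P=1,RW=1,US=1,PS=0
  L2 @0x33[31] → 0x34007  P=1,RW=1,US=1,PS=0
  L3 @0x34[16] → 0x37007  P=1,RW=1,US=1,PS=0
  ✓ 0x3702A  — 4 lookups
#1 VA=0x78440E10F70 (w,user):
  L0 @0x2E[15] → 0x38007  P=1,RW=1,US=1,PS=0
  L1 @0x38[17] → 0x3C007  P=1,RW=1,US=1,PS=0
  L2 @0x3C[7] → 0x3D007  P=1,RW=1,US=1,PS=0
  L3 @0x3D[16] → 0x41003  P=1,RW=1,US=0,PS=0
  → PROTECTION_VIOLATION  (4 entries read)

Entries read for #1: 4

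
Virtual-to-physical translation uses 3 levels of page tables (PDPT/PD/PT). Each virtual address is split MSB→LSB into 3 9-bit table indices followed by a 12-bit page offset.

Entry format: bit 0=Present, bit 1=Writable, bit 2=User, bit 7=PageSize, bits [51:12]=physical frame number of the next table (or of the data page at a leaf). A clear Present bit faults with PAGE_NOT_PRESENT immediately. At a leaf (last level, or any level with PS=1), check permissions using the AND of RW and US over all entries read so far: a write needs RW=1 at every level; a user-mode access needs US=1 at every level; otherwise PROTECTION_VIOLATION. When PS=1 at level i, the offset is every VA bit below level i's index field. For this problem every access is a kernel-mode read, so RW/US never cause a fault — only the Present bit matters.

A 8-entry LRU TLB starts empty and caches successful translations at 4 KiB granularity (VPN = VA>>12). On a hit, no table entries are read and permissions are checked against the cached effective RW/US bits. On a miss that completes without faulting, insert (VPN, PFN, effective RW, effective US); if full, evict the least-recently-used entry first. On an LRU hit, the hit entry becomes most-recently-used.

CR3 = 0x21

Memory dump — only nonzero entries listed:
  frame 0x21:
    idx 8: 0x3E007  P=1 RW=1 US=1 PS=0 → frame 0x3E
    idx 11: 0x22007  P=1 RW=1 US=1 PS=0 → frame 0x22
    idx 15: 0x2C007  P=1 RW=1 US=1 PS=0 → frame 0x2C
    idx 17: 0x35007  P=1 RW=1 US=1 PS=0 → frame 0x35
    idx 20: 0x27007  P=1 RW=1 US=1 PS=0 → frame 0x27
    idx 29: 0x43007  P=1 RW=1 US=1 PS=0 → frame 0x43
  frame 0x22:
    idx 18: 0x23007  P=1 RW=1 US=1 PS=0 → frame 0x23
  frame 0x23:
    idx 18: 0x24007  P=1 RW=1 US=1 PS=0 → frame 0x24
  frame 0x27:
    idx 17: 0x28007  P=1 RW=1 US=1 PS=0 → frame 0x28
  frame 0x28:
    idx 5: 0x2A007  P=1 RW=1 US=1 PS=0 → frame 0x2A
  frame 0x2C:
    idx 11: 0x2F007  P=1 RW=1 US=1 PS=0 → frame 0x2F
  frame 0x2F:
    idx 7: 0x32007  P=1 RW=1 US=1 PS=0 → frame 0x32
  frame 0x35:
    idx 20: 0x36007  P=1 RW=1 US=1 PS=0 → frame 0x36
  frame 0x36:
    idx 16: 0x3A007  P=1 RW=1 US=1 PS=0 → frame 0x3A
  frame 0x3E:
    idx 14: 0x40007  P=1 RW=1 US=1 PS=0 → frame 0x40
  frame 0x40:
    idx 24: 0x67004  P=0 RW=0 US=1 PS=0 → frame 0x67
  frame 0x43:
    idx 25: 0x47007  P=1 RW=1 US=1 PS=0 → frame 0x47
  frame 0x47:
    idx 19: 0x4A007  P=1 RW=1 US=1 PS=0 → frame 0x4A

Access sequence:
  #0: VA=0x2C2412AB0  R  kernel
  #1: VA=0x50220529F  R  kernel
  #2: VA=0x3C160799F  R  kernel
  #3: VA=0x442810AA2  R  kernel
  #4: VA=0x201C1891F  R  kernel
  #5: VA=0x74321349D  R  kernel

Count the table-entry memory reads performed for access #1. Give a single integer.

Walk each access:
#0 VA=0x2C2412AB0 (r,kernel):
  [0] read 0x21 idx=11: raw=0x22007 flags P=1 W=1 U=1 S=0
  [1] read 0x22 idx=18: raw=0x23007 flags P=1 W=1 U=1 S=0
  [2] read 0x23 idx=18: raw=0x24007 flags P=1 W=1 U=1 S=0
  ✓ 0x24AB0  — 3 lookups
#1 VA=0x50220529F (r,kernel):
  [0] read 0x21 idx=20: raw=0x27007 flags P=1 W=1 U=1 S=0
  [1] read 0x27 idx=17: raw=0x28007 flags P=1 W=1 U=1 S=0
  [2] read 0x28 idx=5: raw=0x2A007 flags P=1 W=1 U=1 S=0
  ✓ 0x2A29F  — 3 lookups
#2 VA=0x3C160799F (r,kernel):
  [0] read 0x21 idx=15: raw=0x2C007 flags P=1 W=1 U=1 S=0
  [1] read 0x2C idx=11: raw=0x2F007 flags P=1 W=1 U=1 S=0
  [2] read 0x2F idx=7: raw=0x32007 flags P=1 W=1 U=1 S=0
  ✓ 0x3299F  — 3 lookups
#3 VA=0x442810AA2 (r,kernel):
  [0] read 0x21 idx=17: raw=0x35007 flags P=1 W=1 U=1 S=0
  [1] read 0x35 idx=20: raw=0x36007 flags P=1 W=1 U=1 S=0
  [2] read 0x36 idx=16: raw=0x3A007 flags P=1 W=1 U=1 S=0
  ✓ 0x3AAA2  — 3 lookups
#4 VA=0x201C1891F (r,kernel):
  [0] read 0x21 idx=8: raw=0x3E007 flags P=1 W=1 U=1 S=0
  [1] read 0x3E idx=14: raw=0x40007 flags P=1 W=1 U=1 S=0
  [2] read 0x40 idx=24: raw=0x67004 flags P=0 W=0 U=1 S=0
  ⇒ fault: PAGE_NOT_PRESENT  — 3 lookups
#5 VA=0x74321349D (r,kernel):
  [0] read 0x21 idx=29: raw=0x43007 flags P=1 W=1 U=1 S=0
  [1] read 0x43 idx=25: raw=0x47007 flags P=1 W=1 U=1 S=0
  [2] read 0x47 idx=19: raw=0x4A007 flags P=1 W=1 U=1 S=0
  ✓ 0x4A49D  — 3 lookups

Entries read for #1: 3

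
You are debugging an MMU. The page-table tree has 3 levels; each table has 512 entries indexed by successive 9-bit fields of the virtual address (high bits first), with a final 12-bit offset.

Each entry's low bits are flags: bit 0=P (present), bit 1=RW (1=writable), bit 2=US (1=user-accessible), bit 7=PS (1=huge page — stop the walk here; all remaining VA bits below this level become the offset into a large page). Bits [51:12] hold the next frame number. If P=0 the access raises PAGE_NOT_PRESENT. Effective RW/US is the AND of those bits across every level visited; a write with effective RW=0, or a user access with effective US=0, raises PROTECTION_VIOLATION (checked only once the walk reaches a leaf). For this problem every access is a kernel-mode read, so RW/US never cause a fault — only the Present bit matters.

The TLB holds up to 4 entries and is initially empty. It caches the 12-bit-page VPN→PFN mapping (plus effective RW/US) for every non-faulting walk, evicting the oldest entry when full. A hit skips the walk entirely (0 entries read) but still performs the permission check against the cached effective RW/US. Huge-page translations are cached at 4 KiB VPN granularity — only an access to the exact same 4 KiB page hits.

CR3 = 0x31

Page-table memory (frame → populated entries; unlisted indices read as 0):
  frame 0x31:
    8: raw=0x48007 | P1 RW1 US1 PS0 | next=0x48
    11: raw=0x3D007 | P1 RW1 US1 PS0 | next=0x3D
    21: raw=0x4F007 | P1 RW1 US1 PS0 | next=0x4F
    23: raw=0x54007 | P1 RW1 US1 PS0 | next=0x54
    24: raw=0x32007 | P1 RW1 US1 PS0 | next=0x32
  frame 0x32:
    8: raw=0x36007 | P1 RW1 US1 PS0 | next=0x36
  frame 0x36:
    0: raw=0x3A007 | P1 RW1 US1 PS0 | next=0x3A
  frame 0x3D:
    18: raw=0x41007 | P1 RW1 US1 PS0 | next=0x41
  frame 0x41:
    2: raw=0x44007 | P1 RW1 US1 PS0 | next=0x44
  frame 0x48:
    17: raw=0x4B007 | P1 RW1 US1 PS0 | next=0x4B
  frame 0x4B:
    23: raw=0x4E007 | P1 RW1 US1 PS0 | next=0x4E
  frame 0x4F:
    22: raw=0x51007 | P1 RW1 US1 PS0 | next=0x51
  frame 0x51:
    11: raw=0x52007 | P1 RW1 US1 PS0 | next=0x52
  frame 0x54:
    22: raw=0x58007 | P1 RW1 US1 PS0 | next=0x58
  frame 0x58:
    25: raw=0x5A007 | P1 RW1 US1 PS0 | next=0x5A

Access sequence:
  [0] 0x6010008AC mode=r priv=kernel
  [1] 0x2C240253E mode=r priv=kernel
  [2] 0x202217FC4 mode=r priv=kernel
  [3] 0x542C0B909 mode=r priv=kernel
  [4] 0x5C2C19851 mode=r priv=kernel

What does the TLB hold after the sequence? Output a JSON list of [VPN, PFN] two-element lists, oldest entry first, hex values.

Per-access translation:
#0 VA=0x6010008AC (r,kernel):
  lvl0: tbl 0x31, slot 24 ⇒ 0x32007 (P1/RW1/US1/PS0)
  lvl1: tbl 0x32, slot 8 ⇒ 0x36007 (P1/RW1/US1/PS0)
  lvl2: tbl 0x36, slot 0 ⇒ 0x3A007 (P1/RW1/US1/PS0)
  ✓ 0x3A8AC  — 3 lookups
#1 VA=0x2C240253E (r,kernel):
  lvl0: tbl 0x31, slot 11 ⇒ 0x3D007 (P1/RW1/US1/PS0)
  lvl1: tbl 0x3D, slot 18 ⇒ 0x41007 (P1/RW1/US1/PS0)
  lvl2: tbl 0x41, slot 2 ⇒ 0x44007 (P1/RW1/US1/PS0)
  ✓ 0x4453E  — 3 lookups
#2 VA=0x202217FC4 (r,kernel):
  lvl0: tbl 0x31, slot 8 ⇒ 0x48007 (P1/RW1/US1/PS0)
  lvl1: tbl 0x48, slot 17 ⇒ 0x4B007 (P1/RW1/US1/PS0)
  lvl2: tbl 0x4B, slot 23 ⇒ 0x4E007 (P1/RW1/US1/PS0)
  ✓ 0x4EFC4  — 3 lookups
#3 VA=0x542C0B909 (r,kernel):
  lvl0: tbl 0x31, slot 21 ⇒ 0x4F007 (P1/RW1/US1/PS0)
  lvl1: tbl 0x4F, slot 22 ⇒ 0x51007 (P1/RW1/US1/PS0)
  lvl2: tbl 0x51, slot 11 ⇒ 0x52007 (P1/RW1/US1/PS0)
  ✓ 0x52909  — 3 lookups
#4 VA=0x5C2C19851 (r,kernel):
  lvl0: tbl 0x31, slot 23 ⇒ 0x54007 (P1/RW1/US1/PS0)
  lvl1: tbl 0x54, slot 22 ⇒ 0x58007 (P1/RW1/US1/PS0)
  lvl2: tbl 0x58, slot 25 ⇒ 0x5A007 (P1/RW1/US1/PS0)
  ✓ 0x5A851  — 3 lookups

TLB: [["0x2C2402", "0x44"], ["0x202217", "0x4E"], ["0x542C0B", "0x52"], ["0x5C2C19", "0x5A"]]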